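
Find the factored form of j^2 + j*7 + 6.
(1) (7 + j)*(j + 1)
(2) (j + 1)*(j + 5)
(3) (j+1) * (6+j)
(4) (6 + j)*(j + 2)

We need to factor j^2 + j*7 + 6.
The factored form is (j+1) * (6+j).
3) (j+1) * (6+j)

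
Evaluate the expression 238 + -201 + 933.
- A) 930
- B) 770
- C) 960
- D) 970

First: 238 + -201 = 37
Then: 37 + 933 = 970
D) 970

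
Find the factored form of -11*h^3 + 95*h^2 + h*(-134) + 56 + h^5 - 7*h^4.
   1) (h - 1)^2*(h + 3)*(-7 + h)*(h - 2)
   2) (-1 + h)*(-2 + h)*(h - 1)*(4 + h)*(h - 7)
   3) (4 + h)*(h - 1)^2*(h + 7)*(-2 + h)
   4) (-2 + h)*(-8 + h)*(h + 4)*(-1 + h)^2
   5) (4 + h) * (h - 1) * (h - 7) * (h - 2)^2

We need to factor -11*h^3 + 95*h^2 + h*(-134) + 56 + h^5 - 7*h^4.
The factored form is (-1 + h)*(-2 + h)*(h - 1)*(4 + h)*(h - 7).
2) (-1 + h)*(-2 + h)*(h - 1)*(4 + h)*(h - 7)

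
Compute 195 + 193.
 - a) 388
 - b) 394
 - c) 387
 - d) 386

195 + 193 = 388
a) 388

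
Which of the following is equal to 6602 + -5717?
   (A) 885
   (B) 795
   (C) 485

6602 + -5717 = 885
A) 885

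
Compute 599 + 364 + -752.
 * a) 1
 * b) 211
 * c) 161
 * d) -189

First: 599 + 364 = 963
Then: 963 + -752 = 211
b) 211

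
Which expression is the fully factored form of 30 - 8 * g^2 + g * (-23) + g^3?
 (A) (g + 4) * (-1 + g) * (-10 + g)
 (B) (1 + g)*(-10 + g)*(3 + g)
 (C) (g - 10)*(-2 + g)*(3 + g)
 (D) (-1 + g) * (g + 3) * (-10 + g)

We need to factor 30 - 8 * g^2 + g * (-23) + g^3.
The factored form is (-1 + g) * (g + 3) * (-10 + g).
D) (-1 + g) * (g + 3) * (-10 + g)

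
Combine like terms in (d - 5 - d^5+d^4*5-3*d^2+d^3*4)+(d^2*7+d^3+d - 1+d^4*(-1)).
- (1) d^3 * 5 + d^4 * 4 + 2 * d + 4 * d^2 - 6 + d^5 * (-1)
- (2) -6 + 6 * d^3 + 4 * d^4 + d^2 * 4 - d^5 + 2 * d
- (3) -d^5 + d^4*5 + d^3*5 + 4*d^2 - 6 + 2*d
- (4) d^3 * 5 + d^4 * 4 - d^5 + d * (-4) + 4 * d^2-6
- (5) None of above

Adding the polynomials and combining like terms:
(d - 5 - d^5 + d^4*5 - 3*d^2 + d^3*4) + (d^2*7 + d^3 + d - 1 + d^4*(-1))
= d^3 * 5 + d^4 * 4 + 2 * d + 4 * d^2 - 6 + d^5 * (-1)
1) d^3 * 5 + d^4 * 4 + 2 * d + 4 * d^2 - 6 + d^5 * (-1)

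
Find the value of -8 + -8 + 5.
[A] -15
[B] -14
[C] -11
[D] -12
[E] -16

First: -8 + -8 = -16
Then: -16 + 5 = -11
C) -11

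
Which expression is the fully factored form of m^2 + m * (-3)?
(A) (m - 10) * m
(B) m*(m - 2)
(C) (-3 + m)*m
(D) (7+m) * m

We need to factor m^2 + m * (-3).
The factored form is (-3 + m)*m.
C) (-3 + m)*m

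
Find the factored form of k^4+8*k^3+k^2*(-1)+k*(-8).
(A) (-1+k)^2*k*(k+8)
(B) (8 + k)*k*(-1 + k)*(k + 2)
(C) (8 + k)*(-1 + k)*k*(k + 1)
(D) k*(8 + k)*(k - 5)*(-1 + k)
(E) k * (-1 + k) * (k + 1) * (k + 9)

We need to factor k^4+8*k^3+k^2*(-1)+k*(-8).
The factored form is (8 + k)*(-1 + k)*k*(k + 1).
C) (8 + k)*(-1 + k)*k*(k + 1)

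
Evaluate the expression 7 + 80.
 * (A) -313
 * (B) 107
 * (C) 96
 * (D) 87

7 + 80 = 87
D) 87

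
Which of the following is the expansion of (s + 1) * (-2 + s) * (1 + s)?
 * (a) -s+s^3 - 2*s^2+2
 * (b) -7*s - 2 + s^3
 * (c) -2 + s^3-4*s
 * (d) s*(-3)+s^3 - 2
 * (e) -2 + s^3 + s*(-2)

Expanding (s + 1) * (-2 + s) * (1 + s):
= s*(-3)+s^3 - 2
d) s*(-3)+s^3 - 2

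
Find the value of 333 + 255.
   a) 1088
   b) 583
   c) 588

333 + 255 = 588
c) 588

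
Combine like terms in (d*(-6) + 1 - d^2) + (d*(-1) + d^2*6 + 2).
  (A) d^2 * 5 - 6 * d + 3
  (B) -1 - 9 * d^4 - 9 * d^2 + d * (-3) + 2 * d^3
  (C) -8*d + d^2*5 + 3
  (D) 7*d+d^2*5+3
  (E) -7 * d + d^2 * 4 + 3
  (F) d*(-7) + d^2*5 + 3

Adding the polynomials and combining like terms:
(d*(-6) + 1 - d^2) + (d*(-1) + d^2*6 + 2)
= d*(-7) + d^2*5 + 3
F) d*(-7) + d^2*5 + 3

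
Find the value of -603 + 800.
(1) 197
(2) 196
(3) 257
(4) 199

-603 + 800 = 197
1) 197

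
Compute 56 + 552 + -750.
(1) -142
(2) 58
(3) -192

First: 56 + 552 = 608
Then: 608 + -750 = -142
1) -142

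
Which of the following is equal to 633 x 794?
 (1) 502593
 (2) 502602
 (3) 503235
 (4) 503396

633 * 794 = 502602
2) 502602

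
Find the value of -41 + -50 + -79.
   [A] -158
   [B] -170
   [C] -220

First: -41 + -50 = -91
Then: -91 + -79 = -170
B) -170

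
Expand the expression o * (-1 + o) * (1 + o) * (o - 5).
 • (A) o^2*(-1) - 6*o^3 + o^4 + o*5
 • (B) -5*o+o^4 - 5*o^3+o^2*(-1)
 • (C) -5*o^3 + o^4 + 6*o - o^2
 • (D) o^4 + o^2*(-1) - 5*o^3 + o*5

Expanding o * (-1 + o) * (1 + o) * (o - 5):
= o^4 + o^2*(-1) - 5*o^3 + o*5
D) o^4 + o^2*(-1) - 5*o^3 + o*5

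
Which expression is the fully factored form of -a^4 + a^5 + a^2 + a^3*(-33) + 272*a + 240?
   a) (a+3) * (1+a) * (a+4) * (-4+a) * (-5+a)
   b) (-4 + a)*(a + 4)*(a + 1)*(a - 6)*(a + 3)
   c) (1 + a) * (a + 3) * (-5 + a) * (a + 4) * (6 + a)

We need to factor -a^4 + a^5 + a^2 + a^3*(-33) + 272*a + 240.
The factored form is (a+3) * (1+a) * (a+4) * (-4+a) * (-5+a).
a) (a+3) * (1+a) * (a+4) * (-4+a) * (-5+a)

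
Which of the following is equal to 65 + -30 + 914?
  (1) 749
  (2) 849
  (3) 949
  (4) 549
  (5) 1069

First: 65 + -30 = 35
Then: 35 + 914 = 949
3) 949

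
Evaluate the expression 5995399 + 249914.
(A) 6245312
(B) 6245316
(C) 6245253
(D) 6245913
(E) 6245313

5995399 + 249914 = 6245313
E) 6245313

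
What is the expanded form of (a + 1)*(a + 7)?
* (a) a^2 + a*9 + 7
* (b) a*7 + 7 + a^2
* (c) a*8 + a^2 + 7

Expanding (a + 1)*(a + 7):
= a*8 + a^2 + 7
c) a*8 + a^2 + 7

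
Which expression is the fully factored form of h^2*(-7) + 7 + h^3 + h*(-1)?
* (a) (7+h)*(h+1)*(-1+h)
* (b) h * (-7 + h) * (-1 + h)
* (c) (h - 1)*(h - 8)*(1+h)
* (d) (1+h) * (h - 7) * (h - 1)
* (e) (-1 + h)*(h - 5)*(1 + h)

We need to factor h^2*(-7) + 7 + h^3 + h*(-1).
The factored form is (1+h) * (h - 7) * (h - 1).
d) (1+h) * (h - 7) * (h - 1)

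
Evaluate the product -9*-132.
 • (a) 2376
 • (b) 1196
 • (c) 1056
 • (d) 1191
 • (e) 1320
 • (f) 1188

-9 * -132 = 1188
f) 1188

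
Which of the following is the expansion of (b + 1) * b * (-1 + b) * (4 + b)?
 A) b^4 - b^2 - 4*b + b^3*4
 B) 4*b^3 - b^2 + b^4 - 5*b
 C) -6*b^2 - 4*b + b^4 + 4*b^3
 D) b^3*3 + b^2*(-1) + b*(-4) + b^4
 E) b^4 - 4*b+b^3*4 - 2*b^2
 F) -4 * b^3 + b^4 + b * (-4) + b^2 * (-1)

Expanding (b + 1) * b * (-1 + b) * (4 + b):
= b^4 - b^2 - 4*b + b^3*4
A) b^4 - b^2 - 4*b + b^3*4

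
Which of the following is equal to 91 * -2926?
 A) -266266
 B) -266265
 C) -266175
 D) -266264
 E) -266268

91 * -2926 = -266266
A) -266266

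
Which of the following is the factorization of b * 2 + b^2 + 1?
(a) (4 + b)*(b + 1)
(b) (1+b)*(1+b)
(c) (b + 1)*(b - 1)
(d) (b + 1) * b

We need to factor b * 2 + b^2 + 1.
The factored form is (1+b)*(1+b).
b) (1+b)*(1+b)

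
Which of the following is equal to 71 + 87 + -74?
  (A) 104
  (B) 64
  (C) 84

First: 71 + 87 = 158
Then: 158 + -74 = 84
C) 84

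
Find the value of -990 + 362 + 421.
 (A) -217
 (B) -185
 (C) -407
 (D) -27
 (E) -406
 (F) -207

First: -990 + 362 = -628
Then: -628 + 421 = -207
F) -207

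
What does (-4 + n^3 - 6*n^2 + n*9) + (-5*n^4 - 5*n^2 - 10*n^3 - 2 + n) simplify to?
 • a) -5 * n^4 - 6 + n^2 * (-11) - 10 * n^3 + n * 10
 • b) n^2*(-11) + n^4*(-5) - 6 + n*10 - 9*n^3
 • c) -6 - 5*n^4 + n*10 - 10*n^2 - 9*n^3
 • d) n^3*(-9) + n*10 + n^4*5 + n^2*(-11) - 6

Adding the polynomials and combining like terms:
(-4 + n^3 - 6*n^2 + n*9) + (-5*n^4 - 5*n^2 - 10*n^3 - 2 + n)
= n^2*(-11) + n^4*(-5) - 6 + n*10 - 9*n^3
b) n^2*(-11) + n^4*(-5) - 6 + n*10 - 9*n^3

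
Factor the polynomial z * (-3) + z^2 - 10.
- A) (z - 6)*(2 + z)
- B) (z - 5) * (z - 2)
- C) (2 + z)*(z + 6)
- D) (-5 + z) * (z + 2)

We need to factor z * (-3) + z^2 - 10.
The factored form is (-5 + z) * (z + 2).
D) (-5 + z) * (z + 2)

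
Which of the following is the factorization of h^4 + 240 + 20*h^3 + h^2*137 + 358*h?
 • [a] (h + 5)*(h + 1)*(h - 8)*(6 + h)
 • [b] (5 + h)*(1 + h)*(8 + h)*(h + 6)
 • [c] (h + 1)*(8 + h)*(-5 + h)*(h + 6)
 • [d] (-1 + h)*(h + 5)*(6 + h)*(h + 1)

We need to factor h^4 + 240 + 20*h^3 + h^2*137 + 358*h.
The factored form is (5 + h)*(1 + h)*(8 + h)*(h + 6).
b) (5 + h)*(1 + h)*(8 + h)*(h + 6)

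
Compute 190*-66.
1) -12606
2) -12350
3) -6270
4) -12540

190 * -66 = -12540
4) -12540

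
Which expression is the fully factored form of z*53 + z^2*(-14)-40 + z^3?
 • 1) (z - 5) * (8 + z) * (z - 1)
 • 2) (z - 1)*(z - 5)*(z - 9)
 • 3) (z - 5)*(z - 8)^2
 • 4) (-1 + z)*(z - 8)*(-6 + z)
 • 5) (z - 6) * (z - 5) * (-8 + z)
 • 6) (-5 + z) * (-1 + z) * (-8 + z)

We need to factor z*53 + z^2*(-14)-40 + z^3.
The factored form is (-5 + z) * (-1 + z) * (-8 + z).
6) (-5 + z) * (-1 + z) * (-8 + z)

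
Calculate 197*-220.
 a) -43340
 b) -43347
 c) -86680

197 * -220 = -43340
a) -43340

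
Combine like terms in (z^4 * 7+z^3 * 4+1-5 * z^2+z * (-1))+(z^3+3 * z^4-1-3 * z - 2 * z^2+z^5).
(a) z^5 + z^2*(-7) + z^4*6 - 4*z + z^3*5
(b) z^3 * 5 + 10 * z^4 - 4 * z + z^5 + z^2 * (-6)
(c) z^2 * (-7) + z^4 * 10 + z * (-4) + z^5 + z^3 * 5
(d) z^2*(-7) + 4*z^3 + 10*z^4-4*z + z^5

Adding the polynomials and combining like terms:
(z^4*7 + z^3*4 + 1 - 5*z^2 + z*(-1)) + (z^3 + 3*z^4 - 1 - 3*z - 2*z^2 + z^5)
= z^2 * (-7) + z^4 * 10 + z * (-4) + z^5 + z^3 * 5
c) z^2 * (-7) + z^4 * 10 + z * (-4) + z^5 + z^3 * 5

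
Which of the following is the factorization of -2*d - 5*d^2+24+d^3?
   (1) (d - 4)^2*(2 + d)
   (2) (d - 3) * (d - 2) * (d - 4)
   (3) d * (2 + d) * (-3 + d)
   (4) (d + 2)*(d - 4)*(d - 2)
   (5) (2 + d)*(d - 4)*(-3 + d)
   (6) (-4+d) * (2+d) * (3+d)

We need to factor -2*d - 5*d^2+24+d^3.
The factored form is (2 + d)*(d - 4)*(-3 + d).
5) (2 + d)*(d - 4)*(-3 + d)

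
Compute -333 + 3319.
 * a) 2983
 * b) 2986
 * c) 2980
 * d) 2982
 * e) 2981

-333 + 3319 = 2986
b) 2986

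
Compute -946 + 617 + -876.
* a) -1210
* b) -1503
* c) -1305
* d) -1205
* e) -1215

First: -946 + 617 = -329
Then: -329 + -876 = -1205
d) -1205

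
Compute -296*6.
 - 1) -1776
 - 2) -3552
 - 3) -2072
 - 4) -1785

-296 * 6 = -1776
1) -1776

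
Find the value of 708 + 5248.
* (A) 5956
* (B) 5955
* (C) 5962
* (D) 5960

708 + 5248 = 5956
A) 5956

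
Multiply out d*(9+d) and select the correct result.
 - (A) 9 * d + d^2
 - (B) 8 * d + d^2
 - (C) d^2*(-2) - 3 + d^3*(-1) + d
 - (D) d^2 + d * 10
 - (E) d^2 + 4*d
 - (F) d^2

Expanding d*(9+d):
= 9 * d + d^2
A) 9 * d + d^2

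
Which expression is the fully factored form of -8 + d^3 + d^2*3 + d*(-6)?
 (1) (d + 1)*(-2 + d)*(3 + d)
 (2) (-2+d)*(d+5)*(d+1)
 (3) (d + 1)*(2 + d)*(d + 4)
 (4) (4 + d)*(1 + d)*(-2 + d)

We need to factor -8 + d^3 + d^2*3 + d*(-6).
The factored form is (4 + d)*(1 + d)*(-2 + d).
4) (4 + d)*(1 + d)*(-2 + d)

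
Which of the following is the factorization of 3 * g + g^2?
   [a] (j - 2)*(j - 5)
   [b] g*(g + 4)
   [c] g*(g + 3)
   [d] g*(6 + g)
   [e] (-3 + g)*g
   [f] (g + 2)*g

We need to factor 3 * g + g^2.
The factored form is g*(g + 3).
c) g*(g + 3)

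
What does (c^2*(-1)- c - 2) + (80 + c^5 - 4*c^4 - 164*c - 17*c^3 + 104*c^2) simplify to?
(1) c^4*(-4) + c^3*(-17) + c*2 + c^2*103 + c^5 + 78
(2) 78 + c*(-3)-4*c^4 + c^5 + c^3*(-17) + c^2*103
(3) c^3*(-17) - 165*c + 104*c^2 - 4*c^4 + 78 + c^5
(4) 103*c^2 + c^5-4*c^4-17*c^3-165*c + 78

Adding the polynomials and combining like terms:
(c^2*(-1) - c - 2) + (80 + c^5 - 4*c^4 - 164*c - 17*c^3 + 104*c^2)
= 103*c^2 + c^5-4*c^4-17*c^3-165*c + 78
4) 103*c^2 + c^5-4*c^4-17*c^3-165*c + 78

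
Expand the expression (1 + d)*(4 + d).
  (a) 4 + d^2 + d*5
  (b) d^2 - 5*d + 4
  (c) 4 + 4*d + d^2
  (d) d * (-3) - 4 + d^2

Expanding (1 + d)*(4 + d):
= 4 + d^2 + d*5
a) 4 + d^2 + d*5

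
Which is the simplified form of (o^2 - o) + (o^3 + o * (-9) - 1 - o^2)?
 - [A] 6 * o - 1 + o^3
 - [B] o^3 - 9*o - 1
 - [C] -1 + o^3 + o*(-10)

Adding the polynomials and combining like terms:
(o^2 - o) + (o^3 + o*(-9) - 1 - o^2)
= -1 + o^3 + o*(-10)
C) -1 + o^3 + o*(-10)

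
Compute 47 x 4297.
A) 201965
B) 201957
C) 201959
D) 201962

47 * 4297 = 201959
C) 201959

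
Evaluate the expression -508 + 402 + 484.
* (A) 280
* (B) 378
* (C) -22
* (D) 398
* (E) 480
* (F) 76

First: -508 + 402 = -106
Then: -106 + 484 = 378
B) 378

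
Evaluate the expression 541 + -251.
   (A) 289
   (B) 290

541 + -251 = 290
B) 290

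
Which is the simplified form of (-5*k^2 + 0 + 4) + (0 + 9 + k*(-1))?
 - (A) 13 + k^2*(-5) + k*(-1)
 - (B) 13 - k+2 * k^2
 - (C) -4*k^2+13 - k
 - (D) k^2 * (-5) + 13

Adding the polynomials and combining like terms:
(-5*k^2 + 0 + 4) + (0 + 9 + k*(-1))
= 13 + k^2*(-5) + k*(-1)
A) 13 + k^2*(-5) + k*(-1)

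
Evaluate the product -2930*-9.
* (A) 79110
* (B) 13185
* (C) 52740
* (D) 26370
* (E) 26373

-2930 * -9 = 26370
D) 26370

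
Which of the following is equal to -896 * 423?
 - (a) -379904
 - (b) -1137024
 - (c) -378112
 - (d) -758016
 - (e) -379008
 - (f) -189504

-896 * 423 = -379008
e) -379008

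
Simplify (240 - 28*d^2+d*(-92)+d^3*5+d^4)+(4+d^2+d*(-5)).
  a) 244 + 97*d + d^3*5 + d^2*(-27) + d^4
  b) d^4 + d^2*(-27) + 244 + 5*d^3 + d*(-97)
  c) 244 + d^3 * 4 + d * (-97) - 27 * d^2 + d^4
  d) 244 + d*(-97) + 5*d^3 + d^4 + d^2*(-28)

Adding the polynomials and combining like terms:
(240 - 28*d^2 + d*(-92) + d^3*5 + d^4) + (4 + d^2 + d*(-5))
= d^4 + d^2*(-27) + 244 + 5*d^3 + d*(-97)
b) d^4 + d^2*(-27) + 244 + 5*d^3 + d*(-97)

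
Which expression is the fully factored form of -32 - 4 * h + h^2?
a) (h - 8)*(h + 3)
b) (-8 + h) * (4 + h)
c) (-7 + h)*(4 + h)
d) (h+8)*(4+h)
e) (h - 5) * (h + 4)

We need to factor -32 - 4 * h + h^2.
The factored form is (-8 + h) * (4 + h).
b) (-8 + h) * (4 + h)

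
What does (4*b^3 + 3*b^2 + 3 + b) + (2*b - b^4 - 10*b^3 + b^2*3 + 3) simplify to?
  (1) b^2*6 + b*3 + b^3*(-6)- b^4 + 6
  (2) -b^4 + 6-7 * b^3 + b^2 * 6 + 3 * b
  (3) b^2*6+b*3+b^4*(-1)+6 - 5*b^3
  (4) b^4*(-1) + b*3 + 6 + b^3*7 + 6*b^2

Adding the polynomials and combining like terms:
(4*b^3 + 3*b^2 + 3 + b) + (2*b - b^4 - 10*b^3 + b^2*3 + 3)
= b^2*6 + b*3 + b^3*(-6)- b^4 + 6
1) b^2*6 + b*3 + b^3*(-6)- b^4 + 6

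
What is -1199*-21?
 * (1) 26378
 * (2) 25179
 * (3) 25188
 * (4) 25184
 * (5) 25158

-1199 * -21 = 25179
2) 25179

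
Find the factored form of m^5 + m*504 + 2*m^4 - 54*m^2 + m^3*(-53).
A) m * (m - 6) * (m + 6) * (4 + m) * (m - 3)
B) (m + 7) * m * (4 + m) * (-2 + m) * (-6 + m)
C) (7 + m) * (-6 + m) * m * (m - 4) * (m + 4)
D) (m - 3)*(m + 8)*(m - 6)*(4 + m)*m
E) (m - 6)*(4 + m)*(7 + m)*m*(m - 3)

We need to factor m^5 + m*504 + 2*m^4 - 54*m^2 + m^3*(-53).
The factored form is (m - 6)*(4 + m)*(7 + m)*m*(m - 3).
E) (m - 6)*(4 + m)*(7 + m)*m*(m - 3)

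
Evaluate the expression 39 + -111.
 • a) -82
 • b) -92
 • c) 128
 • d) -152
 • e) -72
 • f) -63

39 + -111 = -72
e) -72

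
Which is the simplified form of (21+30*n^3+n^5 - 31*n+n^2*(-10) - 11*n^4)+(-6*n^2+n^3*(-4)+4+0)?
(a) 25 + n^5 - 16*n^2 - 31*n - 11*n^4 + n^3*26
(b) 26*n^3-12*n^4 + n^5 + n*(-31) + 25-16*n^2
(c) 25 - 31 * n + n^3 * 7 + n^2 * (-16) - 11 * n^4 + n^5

Adding the polynomials and combining like terms:
(21 + 30*n^3 + n^5 - 31*n + n^2*(-10) - 11*n^4) + (-6*n^2 + n^3*(-4) + 4 + 0)
= 25 + n^5 - 16*n^2 - 31*n - 11*n^4 + n^3*26
a) 25 + n^5 - 16*n^2 - 31*n - 11*n^4 + n^3*26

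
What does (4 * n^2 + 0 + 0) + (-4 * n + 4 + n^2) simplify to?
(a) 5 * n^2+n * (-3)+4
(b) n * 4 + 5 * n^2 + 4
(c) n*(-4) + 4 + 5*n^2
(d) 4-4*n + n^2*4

Adding the polynomials and combining like terms:
(4*n^2 + 0 + 0) + (-4*n + 4 + n^2)
= n*(-4) + 4 + 5*n^2
c) n*(-4) + 4 + 5*n^2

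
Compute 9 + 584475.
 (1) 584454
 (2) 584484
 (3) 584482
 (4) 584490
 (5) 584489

9 + 584475 = 584484
2) 584484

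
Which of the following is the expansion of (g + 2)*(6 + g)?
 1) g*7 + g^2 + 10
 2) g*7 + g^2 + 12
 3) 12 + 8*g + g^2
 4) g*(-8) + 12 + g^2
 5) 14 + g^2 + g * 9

Expanding (g + 2)*(6 + g):
= 12 + 8*g + g^2
3) 12 + 8*g + g^2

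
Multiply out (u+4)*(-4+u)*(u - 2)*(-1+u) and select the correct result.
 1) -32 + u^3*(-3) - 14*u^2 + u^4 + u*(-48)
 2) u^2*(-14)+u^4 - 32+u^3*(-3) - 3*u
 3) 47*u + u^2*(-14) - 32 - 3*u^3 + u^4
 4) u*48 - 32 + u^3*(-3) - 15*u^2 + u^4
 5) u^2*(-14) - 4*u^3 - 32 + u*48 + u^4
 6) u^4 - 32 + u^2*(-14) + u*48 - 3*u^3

Expanding (u+4)*(-4+u)*(u - 2)*(-1+u):
= u^4 - 32 + u^2*(-14) + u*48 - 3*u^3
6) u^4 - 32 + u^2*(-14) + u*48 - 3*u^3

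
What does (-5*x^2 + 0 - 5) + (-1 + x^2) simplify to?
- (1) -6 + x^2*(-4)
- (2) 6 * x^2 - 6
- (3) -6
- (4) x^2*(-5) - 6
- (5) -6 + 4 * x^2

Adding the polynomials and combining like terms:
(-5*x^2 + 0 - 5) + (-1 + x^2)
= -6 + x^2*(-4)
1) -6 + x^2*(-4)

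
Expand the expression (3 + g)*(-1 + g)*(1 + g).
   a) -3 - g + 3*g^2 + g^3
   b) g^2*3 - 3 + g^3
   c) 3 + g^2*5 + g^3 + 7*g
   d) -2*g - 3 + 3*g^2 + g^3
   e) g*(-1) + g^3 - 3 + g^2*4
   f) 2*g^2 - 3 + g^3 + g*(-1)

Expanding (3 + g)*(-1 + g)*(1 + g):
= -3 - g + 3*g^2 + g^3
a) -3 - g + 3*g^2 + g^3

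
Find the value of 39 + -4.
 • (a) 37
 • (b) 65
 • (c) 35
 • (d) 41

39 + -4 = 35
c) 35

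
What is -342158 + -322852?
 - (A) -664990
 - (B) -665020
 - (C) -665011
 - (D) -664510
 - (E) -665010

-342158 + -322852 = -665010
E) -665010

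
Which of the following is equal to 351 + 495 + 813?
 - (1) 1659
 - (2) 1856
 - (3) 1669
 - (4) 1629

First: 351 + 495 = 846
Then: 846 + 813 = 1659
1) 1659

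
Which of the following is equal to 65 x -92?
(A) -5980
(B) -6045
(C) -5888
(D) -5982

65 * -92 = -5980
A) -5980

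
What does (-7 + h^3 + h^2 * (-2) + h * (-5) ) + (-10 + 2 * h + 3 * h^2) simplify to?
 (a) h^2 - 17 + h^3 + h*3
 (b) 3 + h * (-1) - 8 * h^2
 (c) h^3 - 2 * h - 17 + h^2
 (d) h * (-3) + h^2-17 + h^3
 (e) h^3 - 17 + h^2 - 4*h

Adding the polynomials and combining like terms:
(-7 + h^3 + h^2*(-2) + h*(-5)) + (-10 + 2*h + 3*h^2)
= h * (-3) + h^2-17 + h^3
d) h * (-3) + h^2-17 + h^3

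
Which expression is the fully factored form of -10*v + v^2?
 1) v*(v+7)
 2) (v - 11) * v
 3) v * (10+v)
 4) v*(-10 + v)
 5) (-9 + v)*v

We need to factor -10*v + v^2.
The factored form is v*(-10 + v).
4) v*(-10 + v)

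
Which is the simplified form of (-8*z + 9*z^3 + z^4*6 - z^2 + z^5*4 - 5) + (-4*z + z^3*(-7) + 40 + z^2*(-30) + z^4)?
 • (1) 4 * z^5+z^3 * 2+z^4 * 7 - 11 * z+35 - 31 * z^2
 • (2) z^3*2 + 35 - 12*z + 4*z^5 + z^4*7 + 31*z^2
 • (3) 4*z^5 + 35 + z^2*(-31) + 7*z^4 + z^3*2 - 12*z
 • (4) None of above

Adding the polynomials and combining like terms:
(-8*z + 9*z^3 + z^4*6 - z^2 + z^5*4 - 5) + (-4*z + z^3*(-7) + 40 + z^2*(-30) + z^4)
= 4*z^5 + 35 + z^2*(-31) + 7*z^4 + z^3*2 - 12*z
3) 4*z^5 + 35 + z^2*(-31) + 7*z^4 + z^3*2 - 12*z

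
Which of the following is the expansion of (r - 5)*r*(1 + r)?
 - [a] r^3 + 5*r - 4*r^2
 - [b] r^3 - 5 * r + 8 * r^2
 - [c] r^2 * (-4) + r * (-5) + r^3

Expanding (r - 5)*r*(1 + r):
= r^2 * (-4) + r * (-5) + r^3
c) r^2 * (-4) + r * (-5) + r^3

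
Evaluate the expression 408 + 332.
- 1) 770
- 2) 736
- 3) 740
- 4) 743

408 + 332 = 740
3) 740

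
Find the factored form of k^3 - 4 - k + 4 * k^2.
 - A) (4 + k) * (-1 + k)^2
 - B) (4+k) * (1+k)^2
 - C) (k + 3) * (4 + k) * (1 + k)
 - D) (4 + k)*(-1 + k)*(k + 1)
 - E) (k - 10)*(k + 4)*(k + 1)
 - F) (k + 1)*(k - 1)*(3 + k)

We need to factor k^3 - 4 - k + 4 * k^2.
The factored form is (4 + k)*(-1 + k)*(k + 1).
D) (4 + k)*(-1 + k)*(k + 1)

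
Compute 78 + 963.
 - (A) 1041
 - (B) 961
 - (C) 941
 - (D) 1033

78 + 963 = 1041
A) 1041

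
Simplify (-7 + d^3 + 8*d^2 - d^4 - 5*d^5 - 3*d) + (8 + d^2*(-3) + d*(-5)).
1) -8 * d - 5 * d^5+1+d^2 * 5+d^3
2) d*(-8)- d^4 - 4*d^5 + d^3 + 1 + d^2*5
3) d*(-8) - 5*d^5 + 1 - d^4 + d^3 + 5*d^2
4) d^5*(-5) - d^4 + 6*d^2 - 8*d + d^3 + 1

Adding the polynomials and combining like terms:
(-7 + d^3 + 8*d^2 - d^4 - 5*d^5 - 3*d) + (8 + d^2*(-3) + d*(-5))
= d*(-8) - 5*d^5 + 1 - d^4 + d^3 + 5*d^2
3) d*(-8) - 5*d^5 + 1 - d^4 + d^3 + 5*d^2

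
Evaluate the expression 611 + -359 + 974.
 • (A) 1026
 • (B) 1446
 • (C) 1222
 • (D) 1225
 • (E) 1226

First: 611 + -359 = 252
Then: 252 + 974 = 1226
E) 1226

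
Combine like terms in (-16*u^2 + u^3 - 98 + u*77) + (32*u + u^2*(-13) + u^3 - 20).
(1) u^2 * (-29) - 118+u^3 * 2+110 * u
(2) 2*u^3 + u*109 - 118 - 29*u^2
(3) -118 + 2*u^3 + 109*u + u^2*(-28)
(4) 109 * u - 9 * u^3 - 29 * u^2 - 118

Adding the polynomials and combining like terms:
(-16*u^2 + u^3 - 98 + u*77) + (32*u + u^2*(-13) + u^3 - 20)
= 2*u^3 + u*109 - 118 - 29*u^2
2) 2*u^3 + u*109 - 118 - 29*u^2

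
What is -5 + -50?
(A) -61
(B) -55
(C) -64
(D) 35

-5 + -50 = -55
B) -55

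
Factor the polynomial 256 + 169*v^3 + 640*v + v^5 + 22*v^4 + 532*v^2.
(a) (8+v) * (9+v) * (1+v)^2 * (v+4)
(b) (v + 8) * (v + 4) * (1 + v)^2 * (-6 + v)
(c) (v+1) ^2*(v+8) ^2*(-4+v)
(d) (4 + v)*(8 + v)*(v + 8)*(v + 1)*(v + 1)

We need to factor 256 + 169*v^3 + 640*v + v^5 + 22*v^4 + 532*v^2.
The factored form is (4 + v)*(8 + v)*(v + 8)*(v + 1)*(v + 1).
d) (4 + v)*(8 + v)*(v + 8)*(v + 1)*(v + 1)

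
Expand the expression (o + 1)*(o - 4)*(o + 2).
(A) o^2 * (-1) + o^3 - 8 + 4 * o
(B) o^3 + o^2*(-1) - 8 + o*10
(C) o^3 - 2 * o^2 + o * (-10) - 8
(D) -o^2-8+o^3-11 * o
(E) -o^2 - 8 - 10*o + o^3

Expanding (o + 1)*(o - 4)*(o + 2):
= -o^2 - 8 - 10*o + o^3
E) -o^2 - 8 - 10*o + o^3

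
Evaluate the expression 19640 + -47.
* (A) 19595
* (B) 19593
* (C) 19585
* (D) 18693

19640 + -47 = 19593
B) 19593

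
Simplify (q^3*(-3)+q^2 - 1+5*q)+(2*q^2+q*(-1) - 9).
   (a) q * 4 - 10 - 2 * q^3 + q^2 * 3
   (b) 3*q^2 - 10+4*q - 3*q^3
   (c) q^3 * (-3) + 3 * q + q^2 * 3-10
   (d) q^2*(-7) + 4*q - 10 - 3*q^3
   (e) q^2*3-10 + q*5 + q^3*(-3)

Adding the polynomials and combining like terms:
(q^3*(-3) + q^2 - 1 + 5*q) + (2*q^2 + q*(-1) - 9)
= 3*q^2 - 10+4*q - 3*q^3
b) 3*q^2 - 10+4*q - 3*q^3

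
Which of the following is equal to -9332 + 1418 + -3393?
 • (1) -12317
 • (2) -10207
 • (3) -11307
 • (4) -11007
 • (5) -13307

First: -9332 + 1418 = -7914
Then: -7914 + -3393 = -11307
3) -11307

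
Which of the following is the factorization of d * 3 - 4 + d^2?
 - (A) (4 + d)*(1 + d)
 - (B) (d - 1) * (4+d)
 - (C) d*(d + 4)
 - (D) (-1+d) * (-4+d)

We need to factor d * 3 - 4 + d^2.
The factored form is (d - 1) * (4+d).
B) (d - 1) * (4+d)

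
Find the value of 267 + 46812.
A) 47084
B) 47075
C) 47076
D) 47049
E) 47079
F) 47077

267 + 46812 = 47079
E) 47079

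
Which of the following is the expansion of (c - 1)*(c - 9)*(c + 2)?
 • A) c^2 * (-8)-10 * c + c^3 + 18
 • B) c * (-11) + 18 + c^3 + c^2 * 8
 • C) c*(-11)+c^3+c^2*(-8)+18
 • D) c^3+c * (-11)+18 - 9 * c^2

Expanding (c - 1)*(c - 9)*(c + 2):
= c*(-11)+c^3+c^2*(-8)+18
C) c*(-11)+c^3+c^2*(-8)+18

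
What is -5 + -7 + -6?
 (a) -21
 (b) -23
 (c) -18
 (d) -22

First: -5 + -7 = -12
Then: -12 + -6 = -18
c) -18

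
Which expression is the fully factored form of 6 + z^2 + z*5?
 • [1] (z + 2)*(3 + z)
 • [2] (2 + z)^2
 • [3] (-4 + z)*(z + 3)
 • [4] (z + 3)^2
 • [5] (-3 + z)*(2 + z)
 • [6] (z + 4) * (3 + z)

We need to factor 6 + z^2 + z*5.
The factored form is (z + 2)*(3 + z).
1) (z + 2)*(3 + z)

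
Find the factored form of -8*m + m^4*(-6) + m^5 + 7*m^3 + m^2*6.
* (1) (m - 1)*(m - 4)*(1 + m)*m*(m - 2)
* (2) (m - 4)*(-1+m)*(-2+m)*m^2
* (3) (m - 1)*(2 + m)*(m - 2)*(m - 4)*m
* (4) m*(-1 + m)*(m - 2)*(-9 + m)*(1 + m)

We need to factor -8*m + m^4*(-6) + m^5 + 7*m^3 + m^2*6.
The factored form is (m - 1)*(m - 4)*(1 + m)*m*(m - 2).
1) (m - 1)*(m - 4)*(1 + m)*m*(m - 2)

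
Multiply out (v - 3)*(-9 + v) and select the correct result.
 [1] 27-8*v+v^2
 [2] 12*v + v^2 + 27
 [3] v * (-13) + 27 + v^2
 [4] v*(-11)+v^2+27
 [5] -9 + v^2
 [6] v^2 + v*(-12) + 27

Expanding (v - 3)*(-9 + v):
= v^2 + v*(-12) + 27
6) v^2 + v*(-12) + 27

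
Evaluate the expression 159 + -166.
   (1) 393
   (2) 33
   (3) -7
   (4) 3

159 + -166 = -7
3) -7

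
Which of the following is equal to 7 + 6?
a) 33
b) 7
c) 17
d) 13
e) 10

7 + 6 = 13
d) 13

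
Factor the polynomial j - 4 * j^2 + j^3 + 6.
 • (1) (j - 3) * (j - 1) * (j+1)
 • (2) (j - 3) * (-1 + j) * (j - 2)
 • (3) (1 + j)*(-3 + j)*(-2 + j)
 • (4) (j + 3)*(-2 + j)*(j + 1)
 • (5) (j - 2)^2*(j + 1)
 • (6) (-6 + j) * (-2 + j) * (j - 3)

We need to factor j - 4 * j^2 + j^3 + 6.
The factored form is (1 + j)*(-3 + j)*(-2 + j).
3) (1 + j)*(-3 + j)*(-2 + j)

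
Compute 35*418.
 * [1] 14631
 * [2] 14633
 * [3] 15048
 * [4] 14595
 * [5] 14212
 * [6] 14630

35 * 418 = 14630
6) 14630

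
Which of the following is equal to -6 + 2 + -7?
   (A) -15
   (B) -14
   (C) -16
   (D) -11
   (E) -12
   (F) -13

First: -6 + 2 = -4
Then: -4 + -7 = -11
D) -11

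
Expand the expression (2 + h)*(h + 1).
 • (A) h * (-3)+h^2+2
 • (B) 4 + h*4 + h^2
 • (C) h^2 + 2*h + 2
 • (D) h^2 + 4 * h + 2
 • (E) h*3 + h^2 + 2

Expanding (2 + h)*(h + 1):
= h*3 + h^2 + 2
E) h*3 + h^2 + 2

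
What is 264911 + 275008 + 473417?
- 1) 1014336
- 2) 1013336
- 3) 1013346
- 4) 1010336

First: 264911 + 275008 = 539919
Then: 539919 + 473417 = 1013336
2) 1013336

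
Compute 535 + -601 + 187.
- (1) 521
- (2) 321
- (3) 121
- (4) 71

First: 535 + -601 = -66
Then: -66 + 187 = 121
3) 121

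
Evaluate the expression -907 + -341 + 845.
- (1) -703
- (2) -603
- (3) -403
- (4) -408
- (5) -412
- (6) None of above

First: -907 + -341 = -1248
Then: -1248 + 845 = -403
3) -403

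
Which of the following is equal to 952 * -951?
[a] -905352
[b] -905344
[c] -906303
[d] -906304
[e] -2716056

952 * -951 = -905352
a) -905352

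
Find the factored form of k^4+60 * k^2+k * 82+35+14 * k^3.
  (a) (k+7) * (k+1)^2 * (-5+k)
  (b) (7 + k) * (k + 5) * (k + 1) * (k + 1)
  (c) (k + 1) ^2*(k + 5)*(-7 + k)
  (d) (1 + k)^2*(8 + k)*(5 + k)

We need to factor k^4+60 * k^2+k * 82+35+14 * k^3.
The factored form is (7 + k) * (k + 5) * (k + 1) * (k + 1).
b) (7 + k) * (k + 5) * (k + 1) * (k + 1)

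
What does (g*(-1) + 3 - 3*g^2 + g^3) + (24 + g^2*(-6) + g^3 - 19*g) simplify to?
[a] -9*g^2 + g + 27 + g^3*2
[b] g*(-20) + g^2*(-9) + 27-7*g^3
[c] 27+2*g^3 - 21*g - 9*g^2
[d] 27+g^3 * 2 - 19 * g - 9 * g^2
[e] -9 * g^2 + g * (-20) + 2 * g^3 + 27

Adding the polynomials and combining like terms:
(g*(-1) + 3 - 3*g^2 + g^3) + (24 + g^2*(-6) + g^3 - 19*g)
= -9 * g^2 + g * (-20) + 2 * g^3 + 27
e) -9 * g^2 + g * (-20) + 2 * g^3 + 27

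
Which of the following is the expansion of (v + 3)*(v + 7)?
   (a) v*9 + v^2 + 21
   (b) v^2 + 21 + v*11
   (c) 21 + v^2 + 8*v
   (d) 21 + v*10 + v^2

Expanding (v + 3)*(v + 7):
= 21 + v*10 + v^2
d) 21 + v*10 + v^2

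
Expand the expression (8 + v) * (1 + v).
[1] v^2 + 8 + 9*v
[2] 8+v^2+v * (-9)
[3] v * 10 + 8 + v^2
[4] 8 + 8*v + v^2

Expanding (8 + v) * (1 + v):
= v^2 + 8 + 9*v
1) v^2 + 8 + 9*v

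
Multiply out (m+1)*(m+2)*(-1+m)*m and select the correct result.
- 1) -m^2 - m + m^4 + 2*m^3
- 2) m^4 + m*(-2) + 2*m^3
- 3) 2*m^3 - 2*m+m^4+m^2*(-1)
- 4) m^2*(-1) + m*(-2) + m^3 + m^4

Expanding (m+1)*(m+2)*(-1+m)*m:
= 2*m^3 - 2*m+m^4+m^2*(-1)
3) 2*m^3 - 2*m+m^4+m^2*(-1)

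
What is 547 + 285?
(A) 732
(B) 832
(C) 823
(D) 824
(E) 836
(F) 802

547 + 285 = 832
B) 832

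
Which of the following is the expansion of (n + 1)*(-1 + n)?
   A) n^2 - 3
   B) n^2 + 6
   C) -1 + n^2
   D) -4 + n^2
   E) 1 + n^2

Expanding (n + 1)*(-1 + n):
= -1 + n^2
C) -1 + n^2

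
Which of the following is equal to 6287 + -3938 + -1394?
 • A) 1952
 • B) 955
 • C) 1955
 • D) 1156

First: 6287 + -3938 = 2349
Then: 2349 + -1394 = 955
B) 955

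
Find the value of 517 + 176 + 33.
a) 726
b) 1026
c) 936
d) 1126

First: 517 + 176 = 693
Then: 693 + 33 = 726
a) 726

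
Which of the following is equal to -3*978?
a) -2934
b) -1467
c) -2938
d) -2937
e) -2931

-3 * 978 = -2934
a) -2934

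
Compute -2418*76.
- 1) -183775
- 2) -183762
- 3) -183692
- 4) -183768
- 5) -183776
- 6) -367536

-2418 * 76 = -183768
4) -183768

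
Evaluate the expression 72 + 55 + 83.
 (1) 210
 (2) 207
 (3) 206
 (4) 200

First: 72 + 55 = 127
Then: 127 + 83 = 210
1) 210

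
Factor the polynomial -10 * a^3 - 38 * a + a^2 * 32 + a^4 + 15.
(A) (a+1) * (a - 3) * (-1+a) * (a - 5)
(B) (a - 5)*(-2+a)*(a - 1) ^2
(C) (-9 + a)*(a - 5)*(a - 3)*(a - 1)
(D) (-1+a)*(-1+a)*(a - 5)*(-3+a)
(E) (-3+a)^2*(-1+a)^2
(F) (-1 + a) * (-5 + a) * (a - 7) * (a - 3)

We need to factor -10 * a^3 - 38 * a + a^2 * 32 + a^4 + 15.
The factored form is (-1+a)*(-1+a)*(a - 5)*(-3+a).
D) (-1+a)*(-1+a)*(a - 5)*(-3+a)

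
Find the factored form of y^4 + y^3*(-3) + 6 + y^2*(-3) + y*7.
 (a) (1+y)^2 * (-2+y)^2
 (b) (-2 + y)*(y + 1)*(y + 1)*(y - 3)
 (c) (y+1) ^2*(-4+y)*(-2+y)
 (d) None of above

We need to factor y^4 + y^3*(-3) + 6 + y^2*(-3) + y*7.
The factored form is (-2 + y)*(y + 1)*(y + 1)*(y - 3).
b) (-2 + y)*(y + 1)*(y + 1)*(y - 3)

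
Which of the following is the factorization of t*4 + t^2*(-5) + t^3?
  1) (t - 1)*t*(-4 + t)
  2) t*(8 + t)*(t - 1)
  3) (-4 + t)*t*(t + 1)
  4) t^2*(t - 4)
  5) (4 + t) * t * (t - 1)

We need to factor t*4 + t^2*(-5) + t^3.
The factored form is (t - 1)*t*(-4 + t).
1) (t - 1)*t*(-4 + t)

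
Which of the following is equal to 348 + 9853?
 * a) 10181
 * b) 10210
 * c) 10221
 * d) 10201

348 + 9853 = 10201
d) 10201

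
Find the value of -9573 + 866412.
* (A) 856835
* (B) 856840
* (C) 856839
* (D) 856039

-9573 + 866412 = 856839
C) 856839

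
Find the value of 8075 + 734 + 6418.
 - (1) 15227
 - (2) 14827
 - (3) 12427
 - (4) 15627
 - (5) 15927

First: 8075 + 734 = 8809
Then: 8809 + 6418 = 15227
1) 15227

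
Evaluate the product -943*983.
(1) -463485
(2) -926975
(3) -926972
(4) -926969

-943 * 983 = -926969
4) -926969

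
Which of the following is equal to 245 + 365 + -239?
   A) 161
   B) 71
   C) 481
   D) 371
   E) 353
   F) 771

First: 245 + 365 = 610
Then: 610 + -239 = 371
D) 371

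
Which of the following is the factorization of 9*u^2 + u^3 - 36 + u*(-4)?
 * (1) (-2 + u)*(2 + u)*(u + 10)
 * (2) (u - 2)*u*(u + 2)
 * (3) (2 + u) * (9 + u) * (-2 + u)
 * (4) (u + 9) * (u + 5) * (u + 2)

We need to factor 9*u^2 + u^3 - 36 + u*(-4).
The factored form is (2 + u) * (9 + u) * (-2 + u).
3) (2 + u) * (9 + u) * (-2 + u)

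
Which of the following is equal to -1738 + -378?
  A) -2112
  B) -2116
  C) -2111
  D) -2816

-1738 + -378 = -2116
B) -2116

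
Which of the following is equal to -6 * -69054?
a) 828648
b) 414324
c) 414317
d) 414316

-6 * -69054 = 414324
b) 414324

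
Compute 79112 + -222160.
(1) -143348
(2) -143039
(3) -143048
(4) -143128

79112 + -222160 = -143048
3) -143048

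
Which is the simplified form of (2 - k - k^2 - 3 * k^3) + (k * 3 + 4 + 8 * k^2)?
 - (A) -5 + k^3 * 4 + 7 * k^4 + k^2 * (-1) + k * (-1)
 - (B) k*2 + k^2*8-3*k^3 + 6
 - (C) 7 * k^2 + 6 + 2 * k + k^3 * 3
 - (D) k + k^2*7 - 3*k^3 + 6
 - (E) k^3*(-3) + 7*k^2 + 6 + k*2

Adding the polynomials and combining like terms:
(2 - k - k^2 - 3*k^3) + (k*3 + 4 + 8*k^2)
= k^3*(-3) + 7*k^2 + 6 + k*2
E) k^3*(-3) + 7*k^2 + 6 + k*2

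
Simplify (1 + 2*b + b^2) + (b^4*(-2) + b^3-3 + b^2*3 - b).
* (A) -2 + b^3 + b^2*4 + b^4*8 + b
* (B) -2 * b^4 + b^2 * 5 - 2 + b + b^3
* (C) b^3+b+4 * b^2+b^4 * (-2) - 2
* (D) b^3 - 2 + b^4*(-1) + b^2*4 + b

Adding the polynomials and combining like terms:
(1 + 2*b + b^2) + (b^4*(-2) + b^3 - 3 + b^2*3 - b)
= b^3+b+4 * b^2+b^4 * (-2) - 2
C) b^3+b+4 * b^2+b^4 * (-2) - 2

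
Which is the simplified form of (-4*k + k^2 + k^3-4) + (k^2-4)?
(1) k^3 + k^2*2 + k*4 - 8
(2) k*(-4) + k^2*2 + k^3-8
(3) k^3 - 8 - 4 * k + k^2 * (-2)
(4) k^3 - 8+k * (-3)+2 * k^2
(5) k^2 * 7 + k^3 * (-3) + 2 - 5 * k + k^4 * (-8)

Adding the polynomials and combining like terms:
(-4*k + k^2 + k^3 - 4) + (k^2 - 4)
= k*(-4) + k^2*2 + k^3-8
2) k*(-4) + k^2*2 + k^3-8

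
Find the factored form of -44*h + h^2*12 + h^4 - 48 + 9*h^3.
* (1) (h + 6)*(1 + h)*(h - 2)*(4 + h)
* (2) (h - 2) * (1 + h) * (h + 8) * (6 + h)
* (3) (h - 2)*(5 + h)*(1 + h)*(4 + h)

We need to factor -44*h + h^2*12 + h^4 - 48 + 9*h^3.
The factored form is (h + 6)*(1 + h)*(h - 2)*(4 + h).
1) (h + 6)*(1 + h)*(h - 2)*(4 + h)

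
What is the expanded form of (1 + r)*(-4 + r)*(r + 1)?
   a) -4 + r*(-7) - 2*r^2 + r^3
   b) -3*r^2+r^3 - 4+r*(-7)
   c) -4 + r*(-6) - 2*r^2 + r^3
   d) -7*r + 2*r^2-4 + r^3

Expanding (1 + r)*(-4 + r)*(r + 1):
= -4 + r*(-7) - 2*r^2 + r^3
a) -4 + r*(-7) - 2*r^2 + r^3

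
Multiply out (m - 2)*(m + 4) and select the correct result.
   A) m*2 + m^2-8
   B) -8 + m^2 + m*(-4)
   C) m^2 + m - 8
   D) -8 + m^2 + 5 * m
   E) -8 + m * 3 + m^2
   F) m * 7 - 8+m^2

Expanding (m - 2)*(m + 4):
= m*2 + m^2-8
A) m*2 + m^2-8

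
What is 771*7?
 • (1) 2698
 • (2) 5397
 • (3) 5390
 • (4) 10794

771 * 7 = 5397
2) 5397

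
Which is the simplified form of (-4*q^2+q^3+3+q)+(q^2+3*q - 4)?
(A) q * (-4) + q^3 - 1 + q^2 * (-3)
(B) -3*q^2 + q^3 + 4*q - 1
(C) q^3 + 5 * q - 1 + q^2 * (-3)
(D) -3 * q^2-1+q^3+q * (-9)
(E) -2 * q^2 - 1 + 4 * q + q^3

Adding the polynomials and combining like terms:
(-4*q^2 + q^3 + 3 + q) + (q^2 + 3*q - 4)
= -3*q^2 + q^3 + 4*q - 1
B) -3*q^2 + q^3 + 4*q - 1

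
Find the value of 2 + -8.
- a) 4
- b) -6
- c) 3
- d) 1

2 + -8 = -6
b) -6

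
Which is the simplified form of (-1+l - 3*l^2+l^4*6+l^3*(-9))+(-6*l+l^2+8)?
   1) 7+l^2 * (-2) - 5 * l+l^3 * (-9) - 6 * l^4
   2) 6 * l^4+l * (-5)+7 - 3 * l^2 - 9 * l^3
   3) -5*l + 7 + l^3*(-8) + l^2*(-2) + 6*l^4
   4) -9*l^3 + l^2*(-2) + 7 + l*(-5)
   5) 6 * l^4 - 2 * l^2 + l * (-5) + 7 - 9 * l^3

Adding the polynomials and combining like terms:
(-1 + l - 3*l^2 + l^4*6 + l^3*(-9)) + (-6*l + l^2 + 8)
= 6 * l^4 - 2 * l^2 + l * (-5) + 7 - 9 * l^3
5) 6 * l^4 - 2 * l^2 + l * (-5) + 7 - 9 * l^3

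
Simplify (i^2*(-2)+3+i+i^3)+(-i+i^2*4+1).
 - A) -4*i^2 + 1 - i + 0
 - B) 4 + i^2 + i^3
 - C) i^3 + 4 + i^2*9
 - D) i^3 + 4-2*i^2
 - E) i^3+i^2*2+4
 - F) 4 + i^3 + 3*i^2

Adding the polynomials and combining like terms:
(i^2*(-2) + 3 + i + i^3) + (-i + i^2*4 + 1)
= i^3+i^2*2+4
E) i^3+i^2*2+4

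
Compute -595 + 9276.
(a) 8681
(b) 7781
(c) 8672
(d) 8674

-595 + 9276 = 8681
a) 8681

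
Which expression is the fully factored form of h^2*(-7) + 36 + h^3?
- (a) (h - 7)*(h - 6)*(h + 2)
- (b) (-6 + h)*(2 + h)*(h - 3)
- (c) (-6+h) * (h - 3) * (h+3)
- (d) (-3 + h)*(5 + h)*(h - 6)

We need to factor h^2*(-7) + 36 + h^3.
The factored form is (-6 + h)*(2 + h)*(h - 3).
b) (-6 + h)*(2 + h)*(h - 3)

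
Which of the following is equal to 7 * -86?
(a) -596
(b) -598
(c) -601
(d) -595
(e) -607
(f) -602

7 * -86 = -602
f) -602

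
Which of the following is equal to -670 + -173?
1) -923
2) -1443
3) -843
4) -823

-670 + -173 = -843
3) -843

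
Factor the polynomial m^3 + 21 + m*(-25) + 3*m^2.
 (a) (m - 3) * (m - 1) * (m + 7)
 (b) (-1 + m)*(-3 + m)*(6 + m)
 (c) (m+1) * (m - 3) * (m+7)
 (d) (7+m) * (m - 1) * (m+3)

We need to factor m^3 + 21 + m*(-25) + 3*m^2.
The factored form is (m - 3) * (m - 1) * (m + 7).
a) (m - 3) * (m - 1) * (m + 7)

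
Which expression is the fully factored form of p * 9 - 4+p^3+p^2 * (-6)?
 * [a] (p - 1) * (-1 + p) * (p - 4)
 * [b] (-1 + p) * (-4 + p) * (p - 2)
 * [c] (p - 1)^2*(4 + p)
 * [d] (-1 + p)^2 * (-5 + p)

We need to factor p * 9 - 4+p^3+p^2 * (-6).
The factored form is (p - 1) * (-1 + p) * (p - 4).
a) (p - 1) * (-1 + p) * (p - 4)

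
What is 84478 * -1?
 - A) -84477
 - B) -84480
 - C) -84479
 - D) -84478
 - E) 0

84478 * -1 = -84478
D) -84478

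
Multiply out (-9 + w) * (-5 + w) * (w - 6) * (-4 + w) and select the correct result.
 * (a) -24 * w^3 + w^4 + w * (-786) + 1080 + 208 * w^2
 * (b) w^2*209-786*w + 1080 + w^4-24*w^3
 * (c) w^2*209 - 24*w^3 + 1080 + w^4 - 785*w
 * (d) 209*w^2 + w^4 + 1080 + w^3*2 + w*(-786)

Expanding (-9 + w) * (-5 + w) * (w - 6) * (-4 + w):
= w^2*209-786*w + 1080 + w^4-24*w^3
b) w^2*209-786*w + 1080 + w^4-24*w^3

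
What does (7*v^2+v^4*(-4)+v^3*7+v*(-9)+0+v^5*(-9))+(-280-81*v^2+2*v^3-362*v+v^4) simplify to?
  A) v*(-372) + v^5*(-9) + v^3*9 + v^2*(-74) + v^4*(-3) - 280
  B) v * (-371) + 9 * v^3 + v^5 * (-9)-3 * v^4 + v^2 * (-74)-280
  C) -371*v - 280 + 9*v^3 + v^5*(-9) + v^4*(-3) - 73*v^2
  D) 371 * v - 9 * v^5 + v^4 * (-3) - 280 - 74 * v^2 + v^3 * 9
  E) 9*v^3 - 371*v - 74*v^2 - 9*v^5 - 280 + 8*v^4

Adding the polynomials and combining like terms:
(7*v^2 + v^4*(-4) + v^3*7 + v*(-9) + 0 + v^5*(-9)) + (-280 - 81*v^2 + 2*v^3 - 362*v + v^4)
= v * (-371) + 9 * v^3 + v^5 * (-9)-3 * v^4 + v^2 * (-74)-280
B) v * (-371) + 9 * v^3 + v^5 * (-9)-3 * v^4 + v^2 * (-74)-280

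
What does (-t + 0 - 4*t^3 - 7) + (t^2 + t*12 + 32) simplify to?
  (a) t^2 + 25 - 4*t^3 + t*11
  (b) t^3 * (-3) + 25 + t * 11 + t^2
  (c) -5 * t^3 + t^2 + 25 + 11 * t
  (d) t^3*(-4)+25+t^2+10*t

Adding the polynomials and combining like terms:
(-t + 0 - 4*t^3 - 7) + (t^2 + t*12 + 32)
= t^2 + 25 - 4*t^3 + t*11
a) t^2 + 25 - 4*t^3 + t*11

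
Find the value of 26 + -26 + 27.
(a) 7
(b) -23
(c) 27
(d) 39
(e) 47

First: 26 + -26 = 0
Then: 0 + 27 = 27
c) 27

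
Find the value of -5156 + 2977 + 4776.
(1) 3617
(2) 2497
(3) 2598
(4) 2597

First: -5156 + 2977 = -2179
Then: -2179 + 4776 = 2597
4) 2597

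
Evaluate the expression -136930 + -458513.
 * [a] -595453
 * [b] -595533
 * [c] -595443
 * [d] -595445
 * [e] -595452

-136930 + -458513 = -595443
c) -595443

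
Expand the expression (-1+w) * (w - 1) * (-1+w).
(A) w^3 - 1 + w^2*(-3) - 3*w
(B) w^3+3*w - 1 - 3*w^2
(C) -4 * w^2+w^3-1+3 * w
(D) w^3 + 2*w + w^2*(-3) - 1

Expanding (-1+w) * (w - 1) * (-1+w):
= w^3+3*w - 1 - 3*w^2
B) w^3+3*w - 1 - 3*w^2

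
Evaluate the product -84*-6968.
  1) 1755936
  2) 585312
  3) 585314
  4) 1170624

-84 * -6968 = 585312
2) 585312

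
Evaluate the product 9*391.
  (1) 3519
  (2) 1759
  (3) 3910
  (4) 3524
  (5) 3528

9 * 391 = 3519
1) 3519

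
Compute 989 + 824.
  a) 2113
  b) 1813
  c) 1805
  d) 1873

989 + 824 = 1813
b) 1813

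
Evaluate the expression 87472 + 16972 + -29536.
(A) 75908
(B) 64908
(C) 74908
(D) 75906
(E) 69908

First: 87472 + 16972 = 104444
Then: 104444 + -29536 = 74908
C) 74908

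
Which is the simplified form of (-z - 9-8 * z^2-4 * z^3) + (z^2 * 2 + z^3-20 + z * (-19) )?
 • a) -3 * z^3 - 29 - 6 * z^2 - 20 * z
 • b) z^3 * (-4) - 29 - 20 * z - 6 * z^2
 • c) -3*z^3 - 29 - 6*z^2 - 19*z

Adding the polynomials and combining like terms:
(-z - 9 - 8*z^2 - 4*z^3) + (z^2*2 + z^3 - 20 + z*(-19))
= -3 * z^3 - 29 - 6 * z^2 - 20 * z
a) -3 * z^3 - 29 - 6 * z^2 - 20 * z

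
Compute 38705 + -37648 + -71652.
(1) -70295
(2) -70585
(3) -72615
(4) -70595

First: 38705 + -37648 = 1057
Then: 1057 + -71652 = -70595
4) -70595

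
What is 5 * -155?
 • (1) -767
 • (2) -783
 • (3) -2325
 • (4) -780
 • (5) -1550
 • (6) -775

5 * -155 = -775
6) -775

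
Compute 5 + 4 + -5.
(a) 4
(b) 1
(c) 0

First: 5 + 4 = 9
Then: 9 + -5 = 4
a) 4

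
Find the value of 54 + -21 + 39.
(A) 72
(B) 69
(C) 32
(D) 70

First: 54 + -21 = 33
Then: 33 + 39 = 72
A) 72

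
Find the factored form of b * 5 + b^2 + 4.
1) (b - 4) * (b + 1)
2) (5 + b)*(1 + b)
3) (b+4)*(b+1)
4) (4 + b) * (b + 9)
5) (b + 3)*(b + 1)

We need to factor b * 5 + b^2 + 4.
The factored form is (b+4)*(b+1).
3) (b+4)*(b+1)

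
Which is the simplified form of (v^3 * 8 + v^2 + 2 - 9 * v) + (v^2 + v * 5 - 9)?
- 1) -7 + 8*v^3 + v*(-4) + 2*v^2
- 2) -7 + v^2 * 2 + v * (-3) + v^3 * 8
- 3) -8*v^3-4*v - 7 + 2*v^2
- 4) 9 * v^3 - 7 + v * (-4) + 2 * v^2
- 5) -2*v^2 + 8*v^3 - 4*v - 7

Adding the polynomials and combining like terms:
(v^3*8 + v^2 + 2 - 9*v) + (v^2 + v*5 - 9)
= -7 + 8*v^3 + v*(-4) + 2*v^2
1) -7 + 8*v^3 + v*(-4) + 2*v^2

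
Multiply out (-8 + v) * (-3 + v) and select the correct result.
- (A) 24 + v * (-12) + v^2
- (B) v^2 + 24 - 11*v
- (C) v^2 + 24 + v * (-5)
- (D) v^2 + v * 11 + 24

Expanding (-8 + v) * (-3 + v):
= v^2 + 24 - 11*v
B) v^2 + 24 - 11*v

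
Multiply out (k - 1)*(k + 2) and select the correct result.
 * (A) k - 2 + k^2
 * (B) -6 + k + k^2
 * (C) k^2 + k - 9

Expanding (k - 1)*(k + 2):
= k - 2 + k^2
A) k - 2 + k^2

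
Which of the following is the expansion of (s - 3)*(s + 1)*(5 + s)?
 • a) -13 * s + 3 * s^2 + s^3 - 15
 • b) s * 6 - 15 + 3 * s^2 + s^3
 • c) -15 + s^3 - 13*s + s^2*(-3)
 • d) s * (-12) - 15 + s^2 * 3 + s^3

Expanding (s - 3)*(s + 1)*(5 + s):
= -13 * s + 3 * s^2 + s^3 - 15
a) -13 * s + 3 * s^2 + s^3 - 15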